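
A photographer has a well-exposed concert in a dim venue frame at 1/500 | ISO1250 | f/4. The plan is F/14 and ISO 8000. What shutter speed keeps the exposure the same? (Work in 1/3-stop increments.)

1/250s

Aperture: f/4 → f/4.5 → f/5 → f/5.6 → f/6.3 → f/7.1 → f/8 → f/9 → f/10 → f/11 → f/13 → f/14 — 3 2/3 stops stopped down (darker).
ISO: 1250 → 1600 → 2000 → 2500 → 3200 → 4000 → 5000 → 6400 → 8000 — 2 2/3 stops raised (brighter).
Net change so far: 1 stop darker. Offset with the shutter speed: 1/500 → 1/400 → 1/320 → 1/250.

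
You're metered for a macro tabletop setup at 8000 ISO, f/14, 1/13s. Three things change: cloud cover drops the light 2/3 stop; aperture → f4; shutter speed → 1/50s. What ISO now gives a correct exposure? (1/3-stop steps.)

Scene light: 2/3 stop darker.
Aperture: f/14 → f/13 → f/11 → f/10 → f/9 → f/8 → f/7.1 → f/6.3 → f/5.6 → f/5 → f/4.5 → f/4 — 3 2/3 stops wider (brighter).
Shutter speed: 1/13 → 1/15 → 1/20 → 1/25 → 1/30 → 1/40 → 1/50 — 2 stops shorter (darker).
Net so far: 1 stop brighter. ISO: 8000 → 6400 → 5000 → 4000.

ISO 4000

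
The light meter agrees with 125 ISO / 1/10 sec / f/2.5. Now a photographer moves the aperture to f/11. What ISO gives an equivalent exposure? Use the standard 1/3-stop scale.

Aperture: f/2.5 → f/2.8 → f/3.2 → f/3.5 → f/4 → f/4.5 → f/5 → f/5.6 → f/6.3 → f/7.1 → f/8 → f/9 → f/10 → f/11 — 4 1/3 stops stopped down (darker).
Need 4 1/3 stops brighter from the ISO: 125 → 160 → 200 → 250 → 320 → 400 → 500 → 640 → 800 → 1000 → 1250 → 1600 → 2000 → 2500.

ISO 2500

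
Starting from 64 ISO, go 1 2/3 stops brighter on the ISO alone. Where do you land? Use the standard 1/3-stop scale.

ISO 200

ISO: 64 → 80 → 100 → 125 → 160 → 200 — 1 2/3 stops higher (brighter).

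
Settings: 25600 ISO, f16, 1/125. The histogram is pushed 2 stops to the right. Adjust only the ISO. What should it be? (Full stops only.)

Overexposed by 2 stops → need 2 stops darker.
ISO: 25600 → 12800 → 6400.

ISO 6400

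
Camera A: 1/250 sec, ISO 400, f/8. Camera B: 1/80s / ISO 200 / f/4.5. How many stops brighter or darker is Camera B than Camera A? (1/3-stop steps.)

2 1/3 stops brighter

Aperture: f/8 → f/7.1 → f/6.3 → f/5.6 → f/5 → f/4.5 — 1 2/3 stops larger aperture (brighter).
Shutter speed: 1/250 → 1/200 → 1/160 → 1/125 → 1/100 → 1/80 — 1 2/3 stops longer (brighter).
ISO: 400 → 320 → 250 → 200 — 1 stop lower (darker).
Net: +1 2/3 +1 2/3 −1 = +2 1/3 stops.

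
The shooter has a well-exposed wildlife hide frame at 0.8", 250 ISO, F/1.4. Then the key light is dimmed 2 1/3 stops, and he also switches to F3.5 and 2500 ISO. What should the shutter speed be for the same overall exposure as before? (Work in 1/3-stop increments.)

Scene light: 2 1/3 stops darker.
Aperture: f/1.4 → f/1.6 → f/1.8 → f/2 → f/2.2 → f/2.5 → f/2.8 → f/3.2 → f/3.5 — 2 2/3 stops narrower (darker).
ISO: 250 → 320 → 400 → 500 → 640 → 800 → 1000 → 1250 → 1600 → 2000 → 2500 — 3 1/3 stops higher (brighter).
Net so far: 1 2/3 stops darker. Shutter speed: 0.8 → 1 → 1.3 → 1.6 → 2 → 2.5.

2.5 s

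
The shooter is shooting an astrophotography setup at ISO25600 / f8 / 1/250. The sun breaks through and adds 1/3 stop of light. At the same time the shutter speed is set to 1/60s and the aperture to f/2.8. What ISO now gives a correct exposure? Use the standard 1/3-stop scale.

Scene light: 1/3 stop brighter.
Shutter speed: 1/250 → 1/200 → 1/160 → 1/125 → 1/100 → 1/80 → 1/60 — 2 stops longer (brighter).
Aperture: f/8 → f/7.1 → f/6.3 → f/5.6 → f/5 → f/4.5 → f/4 → f/3.5 → f/3.2 → f/2.8 — 3 stops larger aperture (brighter).
Net so far: 5 1/3 stops brighter. ISO: 25600 → 20000 → 16000 → 12800 → 10000 → 8000 → 6400 → 5000 → 4000 → 3200 → 2500 → 2000 → 1600 → 1250 → 1000 → 800 → 640.

ISO 640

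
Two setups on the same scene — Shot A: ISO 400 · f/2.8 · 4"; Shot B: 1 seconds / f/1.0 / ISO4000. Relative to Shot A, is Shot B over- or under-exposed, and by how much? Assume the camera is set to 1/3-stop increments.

4 1/3 stops brighter

Aperture: f/2.8 → f/2.5 → f/2.2 → f/2 → f/1.8 → f/1.6 → f/1.4 → f/1.2 → f/1.1 → f/1.0 — 3 stops opened up (brighter).
Shutter speed: 4 → 3.2 → 2.5 → 2 → 1.6 → 1.3 → 1 — 2 stops faster (darker).
ISO: 400 → 500 → 640 → 800 → 1000 → 1250 → 1600 → 2000 → 2500 → 3200 → 4000 — 3 1/3 stops raised (brighter).
Net: +3 −2 +3 1/3 = +4 1/3 stops.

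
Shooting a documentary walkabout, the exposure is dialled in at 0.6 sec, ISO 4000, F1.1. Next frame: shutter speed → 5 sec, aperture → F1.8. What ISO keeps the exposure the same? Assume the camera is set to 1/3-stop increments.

ISO 1250

Shutter speed: 0.6 → 0.8 → 1 → 1.3 → 1.6 → 2 → 2.5 → 3.2 → 4 → 5 — 3 stops slower (brighter).
Aperture: f/1.1 → f/1.2 → f/1.4 → f/1.6 → f/1.8 — 1 1/3 stops narrower (darker).
Net change so far: 1 2/3 stops brighter. Offset with the ISO: 4000 → 3200 → 2500 → 2000 → 1600 → 1250.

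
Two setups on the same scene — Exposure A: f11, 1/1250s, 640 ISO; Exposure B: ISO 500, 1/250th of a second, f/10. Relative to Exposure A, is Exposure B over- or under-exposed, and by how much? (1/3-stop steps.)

Aperture: f/11 → f/10 — 1/3 stop larger aperture (brighter).
Shutter speed: 1/1250 → 1/1000 → 1/800 → 1/640 → 1/500 → 1/400 → 1/320 → 1/250 — 2 1/3 stops longer (brighter).
ISO: 640 → 500 — 1/3 stop dropped (darker).
Net: +1/3 +2 1/3 −1/3 = +2 1/3 stops.

2 1/3 stops brighter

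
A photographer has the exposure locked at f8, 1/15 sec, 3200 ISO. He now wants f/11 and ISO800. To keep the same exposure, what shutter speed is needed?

1/2s

Aperture: f/8 → f/11 — 1 stop stopped down (darker).
ISO: 3200 → 1600 → 800 — 2 stops lower (darker).
Net change so far: 3 stops darker. Offset with the shutter speed: 1/15 → 1/8 → 1/4 → 1/2.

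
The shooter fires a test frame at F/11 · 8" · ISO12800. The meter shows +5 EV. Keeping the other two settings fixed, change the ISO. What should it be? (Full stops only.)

ISO 400

Overexposed by 5 stops → need 5 stops darker.
ISO: 12800 → 6400 → 3200 → 1600 → 800 → 400.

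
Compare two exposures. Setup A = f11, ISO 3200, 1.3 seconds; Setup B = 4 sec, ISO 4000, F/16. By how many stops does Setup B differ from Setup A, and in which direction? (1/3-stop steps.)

1 stop brighter

Aperture: f/11 → f/13 → f/14 → f/16 — 1 stop smaller aperture (darker).
Shutter speed: 1.3 → 1.6 → 2 → 2.5 → 3.2 → 4 — 1 2/3 stops slower (brighter).
ISO: 3200 → 4000 — 1/3 stop raised (brighter).
Net: −1 +1 2/3 +1/3 = +1 stop.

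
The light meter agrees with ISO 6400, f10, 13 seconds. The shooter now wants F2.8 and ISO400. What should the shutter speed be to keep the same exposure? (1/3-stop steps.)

15 s

Aperture: f/10 → f/9 → f/8 → f/7.1 → f/6.3 → f/5.6 → f/5 → f/4.5 → f/4 → f/3.5 → f/3.2 → f/2.8 — 3 2/3 stops larger aperture (brighter).
ISO: 6400 → 5000 → 4000 → 3200 → 2500 → 2000 → 1600 → 1250 → 1000 → 800 → 640 → 500 → 400 — 4 stops dropped (darker).
Net change so far: 1/3 stop darker. Offset with the shutter speed: 13 → 15.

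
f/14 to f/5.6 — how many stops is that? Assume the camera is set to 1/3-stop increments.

f/14 → f/13 → f/11 → f/10 → f/9 → f/8 → f/7.1 → f/6.3 → f/5.6 — count the steps: 8 third-stops = 2 2/3 stops.

2 2/3 stops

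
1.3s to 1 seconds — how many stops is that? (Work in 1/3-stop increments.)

1.3 → 1 — count the steps: 1 third-stops = 1/3 stop.

1/3 stop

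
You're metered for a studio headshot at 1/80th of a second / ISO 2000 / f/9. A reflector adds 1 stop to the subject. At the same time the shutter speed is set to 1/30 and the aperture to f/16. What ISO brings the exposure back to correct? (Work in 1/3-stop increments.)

Scene light: 1 stop brighter.
Shutter speed: 1/80 → 1/60 → 1/50 → 1/40 → 1/30 — 1 1/3 stops longer (brighter).
Aperture: f/9 → f/10 → f/11 → f/13 → f/14 → f/16 — 1 2/3 stops smaller aperture (darker).
Net so far: 2/3 stop brighter. ISO: 2000 → 1600 → 1250.

ISO 1250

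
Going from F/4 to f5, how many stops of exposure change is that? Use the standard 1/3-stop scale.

2/3 stop

f/4 → f/4.5 → f/5 — count the steps: 2 third-stops = 2/3 stop.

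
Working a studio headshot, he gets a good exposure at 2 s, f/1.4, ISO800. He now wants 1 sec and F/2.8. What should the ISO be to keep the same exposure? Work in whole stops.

ISO 6400

Shutter speed: 2 → 1 — 1 stop faster (darker).
Aperture: f/1.4 → f/2 → f/2.8 — 2 stops stopped down (darker).
Net change so far: 3 stops darker. Offset with the ISO: 800 → 1600 → 3200 → 6400.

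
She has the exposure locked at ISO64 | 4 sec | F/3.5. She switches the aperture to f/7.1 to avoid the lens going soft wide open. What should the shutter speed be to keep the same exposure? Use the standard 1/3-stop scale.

Aperture: f/3.5 → f/4 → f/4.5 → f/5 → f/5.6 → f/6.3 → f/7.1 — 2 stops narrower (darker).
Need 2 stops brighter from the shutter speed: 4 → 5 → 6 → 8 → 10 → 13 → 15.

15 s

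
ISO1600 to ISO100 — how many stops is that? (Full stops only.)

4 stops

1600 → 800 → 400 → 200 → 100 — count the steps: 4 stops.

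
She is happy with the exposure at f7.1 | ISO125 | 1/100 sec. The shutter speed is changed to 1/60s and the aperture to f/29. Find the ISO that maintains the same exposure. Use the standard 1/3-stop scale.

Shutter speed: 1/100 → 1/80 → 1/60 — 2/3 stop longer (brighter).
Aperture: f/7.1 → f/8 → f/9 → f/10 → f/11 → f/13 → f/14 → f/16 → f/18 → f/20 → f/22 → f/25 → f/29 — 4 stops stopped down (darker).
Net change so far: 3 1/3 stops darker. Offset with the ISO: 125 → 160 → 200 → 250 → 320 → 400 → 500 → 640 → 800 → 1000 → 1250.

ISO 1250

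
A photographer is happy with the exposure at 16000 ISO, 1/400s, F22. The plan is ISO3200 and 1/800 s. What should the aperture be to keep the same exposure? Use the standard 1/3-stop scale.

ISO: 16000 → 12800 → 10000 → 8000 → 6400 → 5000 → 4000 → 3200 — 2 1/3 stops lower (darker).
Shutter speed: 1/400 → 1/500 → 1/640 → 1/800 — 1 stop shorter (darker).
Net change so far: 3 1/3 stops darker. Offset with the aperture: f/22 → f/20 → f/18 → f/16 → f/14 → f/13 → f/11 → f/10 → f/9 → f/8 → f/7.1.

f/7.1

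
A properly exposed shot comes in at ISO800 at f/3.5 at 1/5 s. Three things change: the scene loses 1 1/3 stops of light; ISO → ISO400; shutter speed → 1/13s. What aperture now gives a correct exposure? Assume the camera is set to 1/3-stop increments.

f/1.0

Scene light: 1 1/3 stops darker.
ISO: 800 → 640 → 500 → 400 — 1 stop dropped (darker).
Shutter speed: 1/5 → 1/6 → 1/8 → 1/10 → 1/13 — 1 1/3 stops shorter (darker).
Net so far: 3 2/3 stops darker. Aperture: f/3.5 → f/3.2 → f/2.8 → f/2.5 → f/2.2 → f/2 → f/1.8 → f/1.6 → f/1.4 → f/1.2 → f/1.1 → f/1.0.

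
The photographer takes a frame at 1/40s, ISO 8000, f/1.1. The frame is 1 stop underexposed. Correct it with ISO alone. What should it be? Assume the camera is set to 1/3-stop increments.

ISO 16000

Underexposed by 1 stop → need 1 stop brighter.
ISO: 8000 → 10000 → 12800 → 16000.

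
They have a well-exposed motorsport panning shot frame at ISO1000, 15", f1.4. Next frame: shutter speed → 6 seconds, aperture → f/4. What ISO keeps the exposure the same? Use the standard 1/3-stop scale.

ISO 20000

Shutter speed: 15 → 13 → 10 → 8 → 6 — 1 1/3 stops faster (darker).
Aperture: f/1.4 → f/1.6 → f/1.8 → f/2 → f/2.2 → f/2.5 → f/2.8 → f/3.2 → f/3.5 → f/4 — 3 stops stopped down (darker).
Net change so far: 4 1/3 stops darker. Offset with the ISO: 1000 → 1250 → 1600 → 2000 → 2500 → 3200 → 4000 → 5000 → 6400 → 8000 → 10000 → 12800 → 16000 → 20000.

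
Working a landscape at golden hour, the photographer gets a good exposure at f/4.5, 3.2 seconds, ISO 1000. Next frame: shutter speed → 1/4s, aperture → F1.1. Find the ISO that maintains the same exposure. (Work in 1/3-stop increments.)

Shutter speed: 3.2 → 2.5 → 2 → 1.6 → 1.3 → 1 → 0.8 → 0.6 → 0.5 → 0.4 → 0.3 → 1/4 — 3 2/3 stops shorter (darker).
Aperture: f/4.5 → f/4 → f/3.5 → f/3.2 → f/2.8 → f/2.5 → f/2.2 → f/2 → f/1.8 → f/1.6 → f/1.4 → f/1.2 → f/1.1 — 4 stops larger aperture (brighter).
Net change so far: 1/3 stop brighter. Offset with the ISO: 1000 → 800.

ISO 800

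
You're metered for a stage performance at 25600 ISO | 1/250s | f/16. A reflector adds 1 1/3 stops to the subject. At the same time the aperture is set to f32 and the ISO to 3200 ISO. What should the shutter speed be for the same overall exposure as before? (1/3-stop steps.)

Scene light: 1 1/3 stops brighter.
Aperture: f/16 → f/18 → f/20 → f/22 → f/25 → f/29 → f/32 — 2 stops narrower (darker).
ISO: 25600 → 20000 → 16000 → 12800 → 10000 → 8000 → 6400 → 5000 → 4000 → 3200 — 3 stops lower (darker).
Net so far: 3 2/3 stops darker. Shutter speed: 1/250 → 1/200 → 1/160 → 1/125 → 1/100 → 1/80 → 1/60 → 1/50 → 1/40 → 1/30 → 1/25 → 1/20.

1/20s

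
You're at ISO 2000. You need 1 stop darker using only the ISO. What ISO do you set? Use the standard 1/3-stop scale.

ISO: 2000 → 1600 → 1250 → 1000 — 1 stop lower (darker).

ISO 1000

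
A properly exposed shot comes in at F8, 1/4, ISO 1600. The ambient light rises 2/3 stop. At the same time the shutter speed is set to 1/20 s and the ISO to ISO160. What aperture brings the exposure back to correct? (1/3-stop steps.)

Scene light: 2/3 stop brighter.
Shutter speed: 1/4 → 1/5 → 1/6 → 1/8 → 1/10 → 1/13 → 1/15 → 1/20 — 2 1/3 stops faster (darker).
ISO: 1600 → 1250 → 1000 → 800 → 640 → 500 → 400 → 320 → 250 → 200 → 160 — 3 1/3 stops lower (darker).
Net so far: 5 stops darker. Aperture: f/8 → f/7.1 → f/6.3 → f/5.6 → f/5 → f/4.5 → f/4 → f/3.5 → f/3.2 → f/2.8 → f/2.5 → f/2.2 → f/2 → f/1.8 → f/1.6 → f/1.4.

f/1.4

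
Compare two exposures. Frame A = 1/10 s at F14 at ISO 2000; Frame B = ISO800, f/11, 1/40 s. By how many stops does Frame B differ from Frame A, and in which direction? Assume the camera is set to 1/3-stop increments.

Aperture: f/14 → f/13 → f/11 — 2/3 stop wider (brighter).
Shutter speed: 1/10 → 1/13 → 1/15 → 1/20 → 1/25 → 1/30 → 1/40 — 2 stops faster (darker).
ISO: 2000 → 1600 → 1250 → 1000 → 800 — 1 1/3 stops lower (darker).
Net: +2/3 −2 −1 1/3 = −2 2/3 stops.

2 2/3 stops darker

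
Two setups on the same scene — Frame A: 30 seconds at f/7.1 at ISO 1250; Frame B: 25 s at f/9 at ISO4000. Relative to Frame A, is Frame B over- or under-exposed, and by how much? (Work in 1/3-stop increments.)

Aperture: f/7.1 → f/8 → f/9 — 2/3 stop stopped down (darker).
Shutter speed: 30 → 25 — 1/3 stop shorter (darker).
ISO: 1250 → 1600 → 2000 → 2500 → 3200 → 4000 — 1 2/3 stops higher (brighter).
Net: −2/3 −1/3 +1 2/3 = +2/3 stops.

2/3 stop brighter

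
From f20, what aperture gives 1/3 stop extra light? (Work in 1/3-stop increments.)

Aperture: f/20 → f/18 — 1/3 stop opened up (brighter).

f/18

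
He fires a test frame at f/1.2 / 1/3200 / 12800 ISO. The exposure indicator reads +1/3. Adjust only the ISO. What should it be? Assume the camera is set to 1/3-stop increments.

Overexposed by 1/3 stop → need 1/3 stop darker.
ISO: 12800 → 10000.

ISO 10000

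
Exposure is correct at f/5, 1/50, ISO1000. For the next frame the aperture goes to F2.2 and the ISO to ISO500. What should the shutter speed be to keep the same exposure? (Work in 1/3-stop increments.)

1/125s

Aperture: f/5 → f/4.5 → f/4 → f/3.5 → f/3.2 → f/2.8 → f/2.5 → f/2.2 — 2 1/3 stops wider (brighter).
ISO: 1000 → 800 → 640 → 500 — 1 stop dropped (darker).
Net change so far: 1 1/3 stops brighter. Offset with the shutter speed: 1/50 → 1/60 → 1/80 → 1/100 → 1/125.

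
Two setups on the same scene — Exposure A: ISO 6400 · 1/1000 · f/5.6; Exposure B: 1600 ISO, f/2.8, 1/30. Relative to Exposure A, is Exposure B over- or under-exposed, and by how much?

Aperture: f/5.6 → f/4 → f/2.8 — 2 stops larger aperture (brighter).
Shutter speed: 1/1000 → 1/500 → 1/250 → 1/125 → 1/60 → 1/30 — 5 stops longer (brighter).
ISO: 6400 → 3200 → 1600 — 2 stops dropped (darker).
Net: +2 +5 −2 = +5 stops.

5 stops brighter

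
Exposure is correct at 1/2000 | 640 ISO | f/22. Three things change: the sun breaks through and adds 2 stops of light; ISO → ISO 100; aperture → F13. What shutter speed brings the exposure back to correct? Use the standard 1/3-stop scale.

1/4000s

Scene light: 2 stops brighter.
ISO: 640 → 500 → 400 → 320 → 250 → 200 → 160 → 125 → 100 — 2 2/3 stops dropped (darker).
Aperture: f/22 → f/20 → f/18 → f/16 → f/14 → f/13 — 1 2/3 stops wider (brighter).
Net so far: 1 stop brighter. Shutter speed: 1/2000 → 1/2500 → 1/3200 → 1/4000.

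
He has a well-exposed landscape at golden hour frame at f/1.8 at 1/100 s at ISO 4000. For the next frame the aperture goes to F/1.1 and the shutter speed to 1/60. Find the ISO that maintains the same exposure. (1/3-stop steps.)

ISO 1000

Aperture: f/1.8 → f/1.6 → f/1.4 → f/1.2 → f/1.1 — 1 1/3 stops wider (brighter).
Shutter speed: 1/100 → 1/80 → 1/60 — 2/3 stop longer (brighter).
Net change so far: 2 stops brighter. Offset with the ISO: 4000 → 3200 → 2500 → 2000 → 1600 → 1250 → 1000.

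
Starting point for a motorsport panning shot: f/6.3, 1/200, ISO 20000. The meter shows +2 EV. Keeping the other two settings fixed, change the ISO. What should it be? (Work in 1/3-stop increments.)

Overexposed by 2 stops → need 2 stops darker.
ISO: 20000 → 16000 → 12800 → 10000 → 8000 → 6400 → 5000.

ISO 5000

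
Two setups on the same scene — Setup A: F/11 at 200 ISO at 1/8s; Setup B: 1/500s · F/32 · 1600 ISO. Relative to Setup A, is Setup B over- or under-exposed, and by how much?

Aperture: f/11 → f/16 → f/22 → f/32 — 3 stops smaller aperture (darker).
Shutter speed: 1/8 → 1/15 → 1/30 → 1/60 → 1/125 → 1/250 → 1/500 — 6 stops shorter (darker).
ISO: 200 → 400 → 800 → 1600 — 3 stops raised (brighter).
Net: −3 −6 +3 = −6 stops.

6 stops darker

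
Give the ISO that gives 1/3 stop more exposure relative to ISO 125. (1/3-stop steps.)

ISO: 125 → 160 — 1/3 stop higher (brighter).

ISO 160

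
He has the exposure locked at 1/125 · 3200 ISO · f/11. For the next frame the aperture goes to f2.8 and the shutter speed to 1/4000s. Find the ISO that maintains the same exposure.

Aperture: f/11 → f/8 → f/5.6 → f/4 → f/2.8 — 4 stops wider (brighter).
Shutter speed: 1/125 → 1/250 → 1/500 → 1/1000 → 1/2000 → 1/4000 — 5 stops shorter (darker).
Net change so far: 1 stop darker. Offset with the ISO: 3200 → 6400.

ISO 6400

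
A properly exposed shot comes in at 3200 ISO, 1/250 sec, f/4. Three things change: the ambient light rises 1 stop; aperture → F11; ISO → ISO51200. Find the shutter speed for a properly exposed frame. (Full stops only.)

1/1000s

Scene light: 1 stop brighter.
Aperture: f/4 → f/5.6 → f/8 → f/11 — 3 stops narrower (darker).
ISO: 3200 → 6400 → 12800 → 25600 → 51200 — 4 stops higher (brighter).
Net so far: 2 stops brighter. Shutter speed: 1/250 → 1/500 → 1/1000.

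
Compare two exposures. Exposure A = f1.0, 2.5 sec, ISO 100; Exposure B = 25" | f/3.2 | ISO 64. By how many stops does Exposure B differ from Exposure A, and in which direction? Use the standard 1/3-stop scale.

2/3 stop darker

Aperture: f/1.0 → f/1.1 → f/1.2 → f/1.4 → f/1.6 → f/1.8 → f/2 → f/2.2 → f/2.5 → f/2.8 → f/3.2 — 3 1/3 stops narrower (darker).
Shutter speed: 2.5 → 3.2 → 4 → 5 → 6 → 8 → 10 → 13 → 15 → 20 → 25 — 3 1/3 stops longer (brighter).
ISO: 100 → 80 → 64 — 2/3 stop lower (darker).
Net: −3 1/3 +3 1/3 −2/3 = −2/3 stops.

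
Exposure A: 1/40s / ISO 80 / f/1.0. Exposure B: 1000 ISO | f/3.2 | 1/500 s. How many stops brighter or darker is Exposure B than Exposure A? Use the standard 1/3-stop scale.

Aperture: f/1.0 → f/1.1 → f/1.2 → f/1.4 → f/1.6 → f/1.8 → f/2 → f/2.2 → f/2.5 → f/2.8 → f/3.2 — 3 1/3 stops smaller aperture (darker).
Shutter speed: 1/40 → 1/50 → 1/60 → 1/80 → 1/100 → 1/125 → 1/160 → 1/200 → 1/250 → 1/320 → 1/400 → 1/500 — 3 2/3 stops shorter (darker).
ISO: 80 → 100 → 125 → 160 → 200 → 250 → 320 → 400 → 500 → 640 → 800 → 1000 — 3 2/3 stops raised (brighter).
Net: −3 1/3 −3 2/3 +3 2/3 = −3 1/3 stops.

3 1/3 stops darker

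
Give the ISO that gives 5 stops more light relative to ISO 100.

ISO: 100 → 200 → 400 → 800 → 1600 → 3200 — 5 stops raised (brighter).

ISO 3200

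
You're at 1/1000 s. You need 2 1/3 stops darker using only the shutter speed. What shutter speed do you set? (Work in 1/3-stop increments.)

Shutter speed: 1/1000 → 1/1250 → 1/1600 → 1/2000 → 1/2500 → 1/3200 → 1/4000 → 1/5000 — 2 1/3 stops faster (darker).

1/5000s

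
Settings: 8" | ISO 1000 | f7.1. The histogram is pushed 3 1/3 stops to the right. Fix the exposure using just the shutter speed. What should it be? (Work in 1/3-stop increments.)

Overexposed by 3 1/3 stops → need 3 1/3 stops darker.
Shutter speed: 8 → 6 → 5 → 4 → 3.2 → 2.5 → 2 → 1.6 → 1.3 → 1 → 0.8.

0.8 s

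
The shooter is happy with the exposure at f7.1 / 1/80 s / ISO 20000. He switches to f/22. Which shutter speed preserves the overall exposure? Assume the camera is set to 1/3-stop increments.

1/8s

Aperture: f/7.1 → f/8 → f/9 → f/10 → f/11 → f/13 → f/14 → f/16 → f/18 → f/20 → f/22 — 3 1/3 stops stopped down (darker).
Need 3 1/3 stops brighter from the shutter speed: 1/80 → 1/60 → 1/50 → 1/40 → 1/30 → 1/25 → 1/20 → 1/15 → 1/13 → 1/10 → 1/8.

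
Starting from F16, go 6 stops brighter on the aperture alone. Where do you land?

Aperture: f/16 → f/11 → f/8 → f/5.6 → f/4 → f/2.8 → f/2 — 6 stops wider (brighter).

f/2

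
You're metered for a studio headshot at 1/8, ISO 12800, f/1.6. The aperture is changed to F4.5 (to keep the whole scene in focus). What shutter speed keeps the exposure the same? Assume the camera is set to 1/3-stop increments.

1 s

Aperture: f/1.6 → f/1.8 → f/2 → f/2.2 → f/2.5 → f/2.8 → f/3.2 → f/3.5 → f/4 → f/4.5 — 3 stops narrower (darker).
Need 3 stops brighter from the shutter speed: 1/8 → 1/6 → 1/5 → 1/4 → 0.3 → 0.4 → 0.5 → 0.6 → 0.8 → 1.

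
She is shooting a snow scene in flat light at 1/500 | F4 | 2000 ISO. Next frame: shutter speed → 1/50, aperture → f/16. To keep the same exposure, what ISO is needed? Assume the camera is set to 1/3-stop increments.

Shutter speed: 1/500 → 1/400 → 1/320 → 1/250 → 1/200 → 1/160 → 1/125 → 1/100 → 1/80 → 1/60 → 1/50 — 3 1/3 stops slower (brighter).
Aperture: f/4 → f/4.5 → f/5 → f/5.6 → f/6.3 → f/7.1 → f/8 → f/9 → f/10 → f/11 → f/13 → f/14 → f/16 — 4 stops smaller aperture (darker).
Net change so far: 2/3 stop darker. Offset with the ISO: 2000 → 2500 → 3200.

ISO 3200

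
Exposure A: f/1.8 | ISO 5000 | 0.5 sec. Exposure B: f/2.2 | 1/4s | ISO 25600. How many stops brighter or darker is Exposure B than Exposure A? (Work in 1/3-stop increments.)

Aperture: f/1.8 → f/2 → f/2.2 — 2/3 stop narrower (darker).
Shutter speed: 0.5 → 0.4 → 0.3 → 1/4 — 1 stop shorter (darker).
ISO: 5000 → 6400 → 8000 → 10000 → 12800 → 16000 → 20000 → 25600 — 2 1/3 stops raised (brighter).
Net: −2/3 −1 +2 1/3 = +2/3 stops.

2/3 stop brighter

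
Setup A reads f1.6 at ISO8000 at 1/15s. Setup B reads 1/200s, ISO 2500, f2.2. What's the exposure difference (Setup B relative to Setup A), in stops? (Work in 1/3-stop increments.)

Aperture: f/1.6 → f/1.8 → f/2 → f/2.2 — 1 stop stopped down (darker).
Shutter speed: 1/15 → 1/20 → 1/25 → 1/30 → 1/40 → 1/50 → 1/60 → 1/80 → 1/100 → 1/125 → 1/160 → 1/200 — 3 2/3 stops faster (darker).
ISO: 8000 → 6400 → 5000 → 4000 → 3200 → 2500 — 1 2/3 stops lower (darker).
Net: −1 −3 2/3 −1 2/3 = −6 1/3 stops.

6 1/3 stops darker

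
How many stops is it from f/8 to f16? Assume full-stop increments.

2 stops

f/8 → f/11 → f/16 — count the steps: 2 stops.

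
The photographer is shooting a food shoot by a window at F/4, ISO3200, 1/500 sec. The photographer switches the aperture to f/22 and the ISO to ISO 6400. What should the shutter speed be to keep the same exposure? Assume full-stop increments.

1/30s

Aperture: f/4 → f/5.6 → f/8 → f/11 → f/16 → f/22 — 5 stops smaller aperture (darker).
ISO: 3200 → 6400 — 1 stop raised (brighter).
Net change so far: 4 stops darker. Offset with the shutter speed: 1/500 → 1/250 → 1/125 → 1/60 → 1/30.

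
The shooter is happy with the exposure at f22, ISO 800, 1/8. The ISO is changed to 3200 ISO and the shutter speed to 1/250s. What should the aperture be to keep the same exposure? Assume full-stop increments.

f/8

ISO: 800 → 1600 → 3200 — 2 stops higher (brighter).
Shutter speed: 1/8 → 1/15 → 1/30 → 1/60 → 1/125 → 1/250 — 5 stops shorter (darker).
Net change so far: 3 stops darker. Offset with the aperture: f/22 → f/16 → f/11 → f/8.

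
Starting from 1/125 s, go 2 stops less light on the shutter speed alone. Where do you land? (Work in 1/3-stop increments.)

Shutter speed: 1/125 → 1/160 → 1/200 → 1/250 → 1/320 → 1/400 → 1/500 — 2 stops faster (darker).

1/500s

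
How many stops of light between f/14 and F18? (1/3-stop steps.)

2/3 stop

f/14 → f/16 → f/18 — count the steps: 2 third-stops = 2/3 stop.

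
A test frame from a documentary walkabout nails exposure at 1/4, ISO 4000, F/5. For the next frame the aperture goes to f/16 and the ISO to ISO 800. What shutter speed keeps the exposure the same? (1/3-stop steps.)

Aperture: f/5 → f/5.6 → f/6.3 → f/7.1 → f/8 → f/9 → f/10 → f/11 → f/13 → f/14 → f/16 — 3 1/3 stops narrower (darker).
ISO: 4000 → 3200 → 2500 → 2000 → 1600 → 1250 → 1000 → 800 — 2 1/3 stops dropped (darker).
Net change so far: 5 2/3 stops darker. Offset with the shutter speed: 1/4 → 0.3 → 0.4 → 0.5 → 0.6 → 0.8 → 1 → 1.3 → 1.6 → 2 → 2.5 → 3.2 → 4 → 5 → 6 → 8 → 10 → 13.

13 s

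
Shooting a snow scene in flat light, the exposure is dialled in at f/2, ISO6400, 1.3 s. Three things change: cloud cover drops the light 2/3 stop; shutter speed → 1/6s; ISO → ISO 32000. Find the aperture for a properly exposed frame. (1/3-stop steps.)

f/1.2

Scene light: 2/3 stop darker.
Shutter speed: 1.3 → 1 → 0.8 → 0.6 → 0.5 → 0.4 → 0.3 → 1/4 → 1/5 → 1/6 — 3 stops faster (darker).
ISO: 6400 → 8000 → 10000 → 12800 → 16000 → 20000 → 25600 → 32000 — 2 1/3 stops raised (brighter).
Net so far: 1 1/3 stops darker. Aperture: f/2 → f/1.8 → f/1.6 → f/1.4 → f/1.2.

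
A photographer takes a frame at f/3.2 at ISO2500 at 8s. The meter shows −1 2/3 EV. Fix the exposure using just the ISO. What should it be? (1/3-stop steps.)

ISO 8000

Underexposed by 1 2/3 stops → need 1 2/3 stops brighter.
ISO: 2500 → 3200 → 4000 → 5000 → 6400 → 8000.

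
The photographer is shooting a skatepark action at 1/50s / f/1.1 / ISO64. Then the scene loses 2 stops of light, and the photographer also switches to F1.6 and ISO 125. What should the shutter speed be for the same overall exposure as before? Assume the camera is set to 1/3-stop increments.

Scene light: 2 stops darker.
Aperture: f/1.1 → f/1.2 → f/1.4 → f/1.6 — 1 stop narrower (darker).
ISO: 64 → 80 → 100 → 125 — 1 stop raised (brighter).
Net so far: 2 stops darker. Shutter speed: 1/50 → 1/40 → 1/30 → 1/25 → 1/20 → 1/15 → 1/13.

1/13s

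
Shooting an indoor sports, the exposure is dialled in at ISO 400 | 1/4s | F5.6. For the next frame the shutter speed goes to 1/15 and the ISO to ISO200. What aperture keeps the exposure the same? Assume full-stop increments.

Shutter speed: 1/4 → 1/8 → 1/15 — 2 stops faster (darker).
ISO: 400 → 200 — 1 stop dropped (darker).
Net change so far: 3 stops darker. Offset with the aperture: f/5.6 → f/4 → f/2.8 → f/2.

f/2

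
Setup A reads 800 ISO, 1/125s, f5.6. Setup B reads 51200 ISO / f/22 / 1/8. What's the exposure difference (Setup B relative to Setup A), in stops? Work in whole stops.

Aperture: f/5.6 → f/8 → f/11 → f/16 → f/22 — 4 stops smaller aperture (darker).
Shutter speed: 1/125 → 1/60 → 1/30 → 1/15 → 1/8 — 4 stops slower (brighter).
ISO: 800 → 1600 → 3200 → 6400 → 12800 → 25600 → 51200 — 6 stops raised (brighter).
Net: −4 +4 +6 = +6 stops.

6 stops brighter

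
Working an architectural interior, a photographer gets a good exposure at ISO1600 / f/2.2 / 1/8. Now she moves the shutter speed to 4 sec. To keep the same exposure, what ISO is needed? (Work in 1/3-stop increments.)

Shutter speed: 1/8 → 1/6 → 1/5 → 1/4 → 0.3 → 0.4 → 0.5 → 0.6 → 0.8 → 1 → 1.3 → 1.6 → 2 → 2.5 → 3.2 → 4 — 5 stops slower (brighter).
Need 5 stops darker from the ISO: 1600 → 1250 → 1000 → 800 → 640 → 500 → 400 → 320 → 250 → 200 → 160 → 125 → 100 → 80 → 64 → 50.

ISO 50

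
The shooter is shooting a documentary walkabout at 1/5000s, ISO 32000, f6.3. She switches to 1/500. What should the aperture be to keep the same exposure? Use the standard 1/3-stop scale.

f/20

Shutter speed: 1/5000 → 1/4000 → 1/3200 → 1/2500 → 1/2000 → 1/1600 → 1/1250 → 1/1000 → 1/800 → 1/640 → 1/500 — 3 1/3 stops longer (brighter).
Need 3 1/3 stops darker from the aperture: f/6.3 → f/7.1 → f/8 → f/9 → f/10 → f/11 → f/13 → f/14 → f/16 → f/18 → f/20.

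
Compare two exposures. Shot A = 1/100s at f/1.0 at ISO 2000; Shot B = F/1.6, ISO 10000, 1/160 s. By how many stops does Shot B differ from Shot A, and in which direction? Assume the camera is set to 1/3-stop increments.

Aperture: f/1.0 → f/1.1 → f/1.2 → f/1.4 → f/1.6 — 1 1/3 stops stopped down (darker).
Shutter speed: 1/100 → 1/125 → 1/160 — 2/3 stop shorter (darker).
ISO: 2000 → 2500 → 3200 → 4000 → 5000 → 6400 → 8000 → 10000 — 2 1/3 stops higher (brighter).
Net: −1 1/3 −2/3 +2 1/3 = +1/3 stops.

1/3 stop brighter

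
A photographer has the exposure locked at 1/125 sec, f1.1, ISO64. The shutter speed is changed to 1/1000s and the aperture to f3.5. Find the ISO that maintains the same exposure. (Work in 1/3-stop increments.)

Shutter speed: 1/125 → 1/160 → 1/200 → 1/250 → 1/320 → 1/400 → 1/500 → 1/640 → 1/800 → 1/1000 — 3 stops faster (darker).
Aperture: f/1.1 → f/1.2 → f/1.4 → f/1.6 → f/1.8 → f/2 → f/2.2 → f/2.5 → f/2.8 → f/3.2 → f/3.5 — 3 1/3 stops stopped down (darker).
Net change so far: 6 1/3 stops darker. Offset with the ISO: 64 → 80 → 100 → 125 → 160 → 200 → 250 → 320 → 400 → 500 → 640 → 800 → 1000 → 1250 → 1600 → 2000 → 2500 → 3200 → 4000 → 5000.

ISO 5000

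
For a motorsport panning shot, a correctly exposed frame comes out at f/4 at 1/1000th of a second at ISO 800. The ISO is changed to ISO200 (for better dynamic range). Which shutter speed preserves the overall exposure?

ISO: 800 → 400 → 200 — 2 stops lower (darker).
Need 2 stops brighter from the shutter speed: 1/1000 → 1/500 → 1/250.

1/250s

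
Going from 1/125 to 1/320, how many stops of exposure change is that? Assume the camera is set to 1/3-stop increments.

1 1/3 stops

1/125 → 1/160 → 1/200 → 1/250 → 1/320 — count the steps: 4 third-stops = 1 1/3 stops.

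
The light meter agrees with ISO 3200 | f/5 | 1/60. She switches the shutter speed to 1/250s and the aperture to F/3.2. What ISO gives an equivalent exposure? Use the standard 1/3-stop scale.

ISO 5000

Shutter speed: 1/60 → 1/80 → 1/100 → 1/125 → 1/160 → 1/200 → 1/250 — 2 stops faster (darker).
Aperture: f/5 → f/4.5 → f/4 → f/3.5 → f/3.2 — 1 1/3 stops wider (brighter).
Net change so far: 2/3 stop darker. Offset with the ISO: 3200 → 4000 → 5000.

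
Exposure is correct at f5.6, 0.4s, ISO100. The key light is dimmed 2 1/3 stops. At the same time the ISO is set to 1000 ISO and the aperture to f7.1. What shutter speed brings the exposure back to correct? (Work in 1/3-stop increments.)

0.3 s

Scene light: 2 1/3 stops darker.
ISO: 100 → 125 → 160 → 200 → 250 → 320 → 400 → 500 → 640 → 800 → 1000 — 3 1/3 stops raised (brighter).
Aperture: f/5.6 → f/6.3 → f/7.1 — 2/3 stop smaller aperture (darker).
Net so far: 1/3 stop brighter. Shutter speed: 0.4 → 0.3.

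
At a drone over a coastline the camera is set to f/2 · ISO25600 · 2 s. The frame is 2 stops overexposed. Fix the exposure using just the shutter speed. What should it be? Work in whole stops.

1/2s

Overexposed by 2 stops → need 2 stops darker.
Shutter speed: 2 → 1 → 1/2.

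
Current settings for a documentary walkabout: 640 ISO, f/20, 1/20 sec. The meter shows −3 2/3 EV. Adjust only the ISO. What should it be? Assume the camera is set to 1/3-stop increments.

ISO 8000

Underexposed by 3 2/3 stops → need 3 2/3 stops brighter.
ISO: 640 → 800 → 1000 → 1250 → 1600 → 2000 → 2500 → 3200 → 4000 → 5000 → 6400 → 8000.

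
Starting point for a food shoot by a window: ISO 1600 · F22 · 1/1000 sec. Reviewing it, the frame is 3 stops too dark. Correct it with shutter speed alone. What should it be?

1/125s

Underexposed by 3 stops → need 3 stops brighter.
Shutter speed: 1/1000 → 1/500 → 1/250 → 1/125.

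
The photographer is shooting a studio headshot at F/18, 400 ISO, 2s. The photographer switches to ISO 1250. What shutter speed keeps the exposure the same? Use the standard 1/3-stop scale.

0.6 s

ISO: 400 → 500 → 640 → 800 → 1000 → 1250 — 1 2/3 stops raised (brighter).
Need 1 2/3 stops darker from the shutter speed: 2 → 1.6 → 1.3 → 1 → 0.8 → 0.6.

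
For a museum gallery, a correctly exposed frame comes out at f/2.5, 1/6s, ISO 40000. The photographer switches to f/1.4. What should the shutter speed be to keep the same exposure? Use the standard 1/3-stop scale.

1/20s

Aperture: f/2.5 → f/2.2 → f/2 → f/1.8 → f/1.6 → f/1.4 — 1 2/3 stops wider (brighter).
Need 1 2/3 stops darker from the shutter speed: 1/6 → 1/8 → 1/10 → 1/13 → 1/15 → 1/20.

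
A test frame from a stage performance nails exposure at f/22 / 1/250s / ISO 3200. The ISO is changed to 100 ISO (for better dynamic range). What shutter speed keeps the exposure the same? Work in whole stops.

ISO: 3200 → 1600 → 800 → 400 → 200 → 100 — 5 stops dropped (darker).
Need 5 stops brighter from the shutter speed: 1/250 → 1/125 → 1/60 → 1/30 → 1/15 → 1/8.

1/8s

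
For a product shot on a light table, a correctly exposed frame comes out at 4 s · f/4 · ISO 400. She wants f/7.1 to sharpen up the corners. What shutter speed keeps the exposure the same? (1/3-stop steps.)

Aperture: f/4 → f/4.5 → f/5 → f/5.6 → f/6.3 → f/7.1 — 1 2/3 stops narrower (darker).
Need 1 2/3 stops brighter from the shutter speed: 4 → 5 → 6 → 8 → 10 → 13.

13 s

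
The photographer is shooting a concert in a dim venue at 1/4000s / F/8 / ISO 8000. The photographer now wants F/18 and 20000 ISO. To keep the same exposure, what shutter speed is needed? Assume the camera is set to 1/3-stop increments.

Aperture: f/8 → f/9 → f/10 → f/11 → f/13 → f/14 → f/16 → f/18 — 2 1/3 stops smaller aperture (darker).
ISO: 8000 → 10000 → 12800 → 16000 → 20000 — 1 1/3 stops raised (brighter).
Net change so far: 1 stop darker. Offset with the shutter speed: 1/4000 → 1/3200 → 1/2500 → 1/2000.

1/2000s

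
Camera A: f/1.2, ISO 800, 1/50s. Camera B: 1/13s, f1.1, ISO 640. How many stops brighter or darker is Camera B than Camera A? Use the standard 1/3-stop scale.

Aperture: f/1.2 → f/1.1 — 1/3 stop larger aperture (brighter).
Shutter speed: 1/50 → 1/40 → 1/30 → 1/25 → 1/20 → 1/15 → 1/13 — 2 stops longer (brighter).
ISO: 800 → 640 — 1/3 stop lower (darker).
Net: +1/3 +2 −1/3 = +2 stops.

2 stops brighter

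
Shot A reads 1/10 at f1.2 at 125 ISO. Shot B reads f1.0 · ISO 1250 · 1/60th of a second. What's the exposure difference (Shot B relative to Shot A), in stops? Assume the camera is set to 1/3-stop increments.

Aperture: f/1.2 → f/1.1 → f/1.0 — 2/3 stop opened up (brighter).
Shutter speed: 1/10 → 1/13 → 1/15 → 1/20 → 1/25 → 1/30 → 1/40 → 1/50 → 1/60 — 2 2/3 stops shorter (darker).
ISO: 125 → 160 → 200 → 250 → 320 → 400 → 500 → 640 → 800 → 1000 → 1250 — 3 1/3 stops higher (brighter).
Net: +2/3 −2 2/3 +3 1/3 = +1 1/3 stops.

1 1/3 stops brighter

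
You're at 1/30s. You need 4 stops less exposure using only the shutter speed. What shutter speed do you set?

Shutter speed: 1/30 → 1/60 → 1/125 → 1/250 → 1/500 — 4 stops shorter (darker).

1/500s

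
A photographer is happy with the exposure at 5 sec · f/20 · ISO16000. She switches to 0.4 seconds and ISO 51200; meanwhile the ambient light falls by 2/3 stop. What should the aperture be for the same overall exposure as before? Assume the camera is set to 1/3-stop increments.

Scene light: 2/3 stop darker.
Shutter speed: 5 → 4 → 3.2 → 2.5 → 2 → 1.6 → 1.3 → 1 → 0.8 → 0.6 → 0.5 → 0.4 — 3 2/3 stops faster (darker).
ISO: 16000 → 20000 → 25600 → 32000 → 40000 → 51200 — 1 2/3 stops higher (brighter).
Net so far: 2 2/3 stops darker. Aperture: f/20 → f/18 → f/16 → f/14 → f/13 → f/11 → f/10 → f/9 → f/8.

f/8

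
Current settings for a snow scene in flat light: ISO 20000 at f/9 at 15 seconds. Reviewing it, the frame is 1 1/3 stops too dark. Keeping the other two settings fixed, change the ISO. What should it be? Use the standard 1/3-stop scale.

ISO 51200

Underexposed by 1 1/3 stops → need 1 1/3 stops brighter.
ISO: 20000 → 25600 → 32000 → 40000 → 51200.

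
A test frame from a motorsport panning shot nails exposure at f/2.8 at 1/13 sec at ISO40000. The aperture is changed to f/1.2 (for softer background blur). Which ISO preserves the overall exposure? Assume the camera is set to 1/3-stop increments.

Aperture: f/2.8 → f/2.5 → f/2.2 → f/2 → f/1.8 → f/1.6 → f/1.4 → f/1.2 — 2 1/3 stops wider (brighter).
Need 2 1/3 stops darker from the ISO: 40000 → 32000 → 25600 → 20000 → 16000 → 12800 → 10000 → 8000.

ISO 8000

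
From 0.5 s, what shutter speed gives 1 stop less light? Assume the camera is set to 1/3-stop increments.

Shutter speed: 0.5 → 0.4 → 0.3 → 1/4 — 1 stop faster (darker).

1/4s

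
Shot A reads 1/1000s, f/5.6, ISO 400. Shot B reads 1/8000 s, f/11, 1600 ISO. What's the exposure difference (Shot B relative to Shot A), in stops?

3 stops darker

Aperture: f/5.6 → f/8 → f/11 — 2 stops smaller aperture (darker).
Shutter speed: 1/1000 → 1/2000 → 1/4000 → 1/8000 — 3 stops shorter (darker).
ISO: 400 → 800 → 1600 — 2 stops raised (brighter).
Net: −2 −3 +2 = −3 stops.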